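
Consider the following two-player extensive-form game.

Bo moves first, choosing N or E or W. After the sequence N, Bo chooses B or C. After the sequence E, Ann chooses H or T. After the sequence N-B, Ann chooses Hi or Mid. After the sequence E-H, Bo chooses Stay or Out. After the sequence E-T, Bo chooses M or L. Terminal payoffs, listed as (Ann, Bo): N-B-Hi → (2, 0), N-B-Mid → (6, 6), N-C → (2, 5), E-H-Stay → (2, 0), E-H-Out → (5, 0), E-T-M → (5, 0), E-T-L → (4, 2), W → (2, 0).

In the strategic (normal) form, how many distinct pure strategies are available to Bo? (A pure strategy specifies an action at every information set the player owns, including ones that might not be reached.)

Bo owns the root with actions {N, E, W} — three choices.
Bo owns the node after N with actions {B, C} — two choices.
Bo owns the node after E-H with actions {Stay, Out} — two choices.
Bo owns the node after E-T with actions {M, L} — two choices.
A pure strategy fixes one action at each information set independently, so the count is the product 3 × 2 × 2 × 2 = 24.

24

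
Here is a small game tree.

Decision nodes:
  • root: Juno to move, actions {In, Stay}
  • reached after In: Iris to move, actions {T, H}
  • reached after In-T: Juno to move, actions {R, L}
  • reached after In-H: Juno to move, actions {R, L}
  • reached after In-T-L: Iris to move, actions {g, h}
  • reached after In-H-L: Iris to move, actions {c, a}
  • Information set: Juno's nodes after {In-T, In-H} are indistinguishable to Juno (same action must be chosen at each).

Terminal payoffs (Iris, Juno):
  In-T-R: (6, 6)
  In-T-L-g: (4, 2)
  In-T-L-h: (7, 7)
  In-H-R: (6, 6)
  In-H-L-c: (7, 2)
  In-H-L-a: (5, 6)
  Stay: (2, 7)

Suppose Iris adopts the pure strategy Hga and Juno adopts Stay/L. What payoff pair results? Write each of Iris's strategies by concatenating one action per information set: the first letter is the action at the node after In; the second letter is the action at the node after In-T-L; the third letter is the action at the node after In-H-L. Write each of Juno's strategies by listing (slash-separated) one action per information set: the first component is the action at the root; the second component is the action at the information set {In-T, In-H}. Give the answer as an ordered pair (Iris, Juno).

(2, 7)

Trace the play path from the root:
  Juno plays Stay
→ terminal payoff (2, 7).
(Iris's choice at the node after In is never reached on this path, so it doesn't affect the outcome.)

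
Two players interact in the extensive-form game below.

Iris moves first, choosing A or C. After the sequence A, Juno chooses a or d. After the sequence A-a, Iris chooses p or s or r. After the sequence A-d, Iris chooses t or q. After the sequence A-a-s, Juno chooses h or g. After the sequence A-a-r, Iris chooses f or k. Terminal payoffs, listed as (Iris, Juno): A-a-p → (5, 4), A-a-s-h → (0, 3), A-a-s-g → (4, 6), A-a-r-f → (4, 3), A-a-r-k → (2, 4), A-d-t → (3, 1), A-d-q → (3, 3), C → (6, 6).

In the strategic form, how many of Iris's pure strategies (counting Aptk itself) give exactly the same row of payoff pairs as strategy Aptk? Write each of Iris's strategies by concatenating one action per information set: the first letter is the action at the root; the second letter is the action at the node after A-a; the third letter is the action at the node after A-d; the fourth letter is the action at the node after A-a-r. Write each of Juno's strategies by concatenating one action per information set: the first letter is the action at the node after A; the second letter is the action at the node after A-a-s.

2

Row for Aptk (columns ah, ag, dh, dg): (5,4) (5,4) (3,1) (3,1).
Under Aptk, Iris's choice at the node after A-a-r can never be reached regardless of what Juno does, so varying those choices leaves every outcome unchanged.
Holding the reachable choices fixed and varying the unreachable one freely already gives 2 equivalent strategies.
No other strategy reproduces this row, so those 2 are the full class: Aptf, Aptk.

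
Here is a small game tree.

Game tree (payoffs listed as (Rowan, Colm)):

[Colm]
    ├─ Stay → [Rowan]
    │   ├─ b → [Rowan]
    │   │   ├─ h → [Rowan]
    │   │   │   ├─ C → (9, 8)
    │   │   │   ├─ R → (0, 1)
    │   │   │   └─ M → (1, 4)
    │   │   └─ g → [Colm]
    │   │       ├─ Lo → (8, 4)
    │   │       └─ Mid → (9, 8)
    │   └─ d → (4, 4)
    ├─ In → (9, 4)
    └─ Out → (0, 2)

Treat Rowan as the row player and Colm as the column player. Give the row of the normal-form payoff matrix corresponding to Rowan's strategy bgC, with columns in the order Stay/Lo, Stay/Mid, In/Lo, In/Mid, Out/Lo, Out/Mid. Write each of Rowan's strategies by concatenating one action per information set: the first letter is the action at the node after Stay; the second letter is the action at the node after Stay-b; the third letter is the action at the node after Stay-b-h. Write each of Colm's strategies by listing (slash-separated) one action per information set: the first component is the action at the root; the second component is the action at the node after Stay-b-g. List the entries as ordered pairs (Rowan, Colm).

vs Stay/Lo: Colm plays Stay → Rowan plays b at [Stay] → Rowan plays g at [Stay-b] → Colm plays Lo at [Stay-b-g] → (8, 4)
vs Stay/Mid: Colm plays Stay → Rowan plays b at [Stay] → Rowan plays g at [Stay-b] → Colm plays Mid at [Stay-b-g] → (9, 8)
vs In/Lo: Colm plays In → (9, 4)
vs In/Mid: Colm plays In → (9, 4)
vs Out/Lo: Colm plays Out → (0, 2)
vs Out/Mid: Colm plays Out → (0, 2)

(8,4) (9,8) (9,4) (9,4) (0,2) (0,2)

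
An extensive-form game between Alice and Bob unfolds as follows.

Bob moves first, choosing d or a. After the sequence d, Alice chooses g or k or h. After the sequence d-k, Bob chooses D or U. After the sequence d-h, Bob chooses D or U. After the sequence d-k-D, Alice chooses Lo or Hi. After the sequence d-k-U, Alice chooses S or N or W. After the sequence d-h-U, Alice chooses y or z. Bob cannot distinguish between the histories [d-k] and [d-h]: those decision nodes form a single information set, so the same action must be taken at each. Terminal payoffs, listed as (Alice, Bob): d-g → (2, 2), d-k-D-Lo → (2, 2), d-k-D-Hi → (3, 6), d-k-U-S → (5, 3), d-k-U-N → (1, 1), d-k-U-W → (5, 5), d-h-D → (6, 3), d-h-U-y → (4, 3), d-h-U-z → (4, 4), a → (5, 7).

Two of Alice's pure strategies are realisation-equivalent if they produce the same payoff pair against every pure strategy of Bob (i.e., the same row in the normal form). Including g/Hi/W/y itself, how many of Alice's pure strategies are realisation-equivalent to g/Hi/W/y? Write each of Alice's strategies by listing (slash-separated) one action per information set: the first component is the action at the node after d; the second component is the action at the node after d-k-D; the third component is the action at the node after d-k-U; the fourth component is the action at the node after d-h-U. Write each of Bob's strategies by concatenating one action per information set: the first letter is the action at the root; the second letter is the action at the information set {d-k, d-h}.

12

Row for g/Hi/W/y (columns dD, dU, aD, aU): (2,2) (2,2) (5,7) (5,7).
Under g/Hi/W/y, Alice's choice at the node after d-k-D and at the node after d-k-U and at the node after d-h-U can never be reached regardless of what Bob does, so varying those choices leaves every outcome unchanged.
Holding the reachable choices fixed and varying the unreachable ones freely already gives 2 × 3 × 2 = 12 equivalent strategies.
No other strategy reproduces this row, so those 12 are the full class: g/Lo/S/y, g/Lo/S/z, g/Lo/N/y, g/Lo/N/z, g/Lo/W/y, g/Lo/W/z, g/Hi/S/y, g/Hi/S/z, g/Hi/N/y, g/Hi/N/z, g/Hi/W/y, g/Hi/W/z.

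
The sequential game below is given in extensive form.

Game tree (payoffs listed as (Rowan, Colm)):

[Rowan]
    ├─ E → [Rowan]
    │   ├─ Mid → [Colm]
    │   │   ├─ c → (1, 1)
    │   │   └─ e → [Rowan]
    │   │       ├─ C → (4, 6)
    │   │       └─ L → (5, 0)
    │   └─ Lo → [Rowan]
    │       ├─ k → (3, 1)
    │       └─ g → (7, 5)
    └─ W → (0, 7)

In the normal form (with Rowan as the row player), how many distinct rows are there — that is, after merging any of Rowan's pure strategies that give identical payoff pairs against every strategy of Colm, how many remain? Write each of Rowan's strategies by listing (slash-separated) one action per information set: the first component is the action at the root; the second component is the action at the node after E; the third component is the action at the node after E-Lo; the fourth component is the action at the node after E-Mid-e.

5

Rowan has 16 pure strategies: E/Mid/k/C, E/Mid/k/L, E/Mid/g/C, E/Mid/g/L, E/Lo/k/C, E/Lo/k/L, E/Lo/g/C, E/Lo/g/L, W/Mid/k/C, W/Mid/k/L, W/Mid/g/C, W/Mid/g/L, W/Lo/k/C, W/Lo/k/L, W/Lo/g/C, W/Lo/g/L. Columns: c, e.
{E/Mid/k/C, E/Mid/g/C} → row (1,1) (4,6)
{E/Mid/k/L, E/Mid/g/L} → row (1,1) (5,0)
{E/Lo/k/C, E/Lo/k/L} → row (3,1) (3,1)
{E/Lo/g/C, E/Lo/g/L} → row (7,5) (7,5)
{W/Mid/k/C, W/Mid/k/L, W/Mid/g/C, W/Mid/g/L, W/Lo/k/C, W/Lo/k/L, W/Lo/g/C, W/Lo/g/L} → row (0,7) (0,7)
That's 5 distinct rows out of 16 strategies.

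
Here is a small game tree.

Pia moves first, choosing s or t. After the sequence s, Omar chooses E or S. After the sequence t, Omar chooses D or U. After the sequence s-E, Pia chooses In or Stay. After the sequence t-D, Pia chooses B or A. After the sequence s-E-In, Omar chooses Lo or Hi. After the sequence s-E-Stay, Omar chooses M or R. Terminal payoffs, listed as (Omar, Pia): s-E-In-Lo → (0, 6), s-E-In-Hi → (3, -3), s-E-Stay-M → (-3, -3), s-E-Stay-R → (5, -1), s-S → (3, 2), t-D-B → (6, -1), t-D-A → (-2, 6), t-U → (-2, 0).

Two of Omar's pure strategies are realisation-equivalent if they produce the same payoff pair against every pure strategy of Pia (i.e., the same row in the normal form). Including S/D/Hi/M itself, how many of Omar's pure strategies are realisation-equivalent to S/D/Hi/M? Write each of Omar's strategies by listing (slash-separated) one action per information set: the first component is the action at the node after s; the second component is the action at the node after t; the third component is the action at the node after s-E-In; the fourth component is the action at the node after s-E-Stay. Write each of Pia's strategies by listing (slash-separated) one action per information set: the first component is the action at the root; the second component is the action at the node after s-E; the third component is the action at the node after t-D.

Row for S/D/Hi/M (columns s/In/B, s/In/A, s/Stay/B, s/Stay/A, t/In/B, t/In/A, t/Stay/B, t/Stay/A): (3,2) (3,2) (3,2) (3,2) (6,-1) (-2,6) (6,-1) (-2,6).
Under S/D/Hi/M, Omar's choice at the node after s-E-In and at the node after s-E-Stay can never be reached regardless of what Pia does, so varying those choices leaves every outcome unchanged.
Holding the reachable choices fixed and varying the unreachable ones freely already gives 2 × 2 = 4 equivalent strategies.
No other strategy reproduces this row, so those 4 are the full class: S/D/Lo/M, S/D/Lo/R, S/D/Hi/M, S/D/Hi/R.

4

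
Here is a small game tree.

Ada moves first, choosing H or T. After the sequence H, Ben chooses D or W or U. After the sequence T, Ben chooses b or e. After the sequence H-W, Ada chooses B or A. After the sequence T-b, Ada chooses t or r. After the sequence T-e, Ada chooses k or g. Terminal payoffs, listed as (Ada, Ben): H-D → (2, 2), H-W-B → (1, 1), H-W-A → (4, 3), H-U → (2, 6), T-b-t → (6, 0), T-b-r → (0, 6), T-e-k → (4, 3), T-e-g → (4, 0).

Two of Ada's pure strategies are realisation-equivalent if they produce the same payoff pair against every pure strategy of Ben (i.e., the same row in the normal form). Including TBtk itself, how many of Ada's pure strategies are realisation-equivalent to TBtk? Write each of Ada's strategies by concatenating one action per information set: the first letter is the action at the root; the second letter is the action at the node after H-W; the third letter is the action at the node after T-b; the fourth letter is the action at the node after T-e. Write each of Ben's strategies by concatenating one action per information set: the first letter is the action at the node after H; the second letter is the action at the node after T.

2

Row for TBtk (columns Db, De, Wb, We, Ub, Ue): (6,0) (4,3) (6,0) (4,3) (6,0) (4,3).
Under TBtk, Ada's choice at the node after H-W can never be reached regardless of what Ben does, so varying those choices leaves every outcome unchanged.
Holding the reachable choices fixed and varying the unreachable one freely already gives 2 equivalent strategies.
No other strategy reproduces this row, so those 2 are the full class: TBtk, TAtk.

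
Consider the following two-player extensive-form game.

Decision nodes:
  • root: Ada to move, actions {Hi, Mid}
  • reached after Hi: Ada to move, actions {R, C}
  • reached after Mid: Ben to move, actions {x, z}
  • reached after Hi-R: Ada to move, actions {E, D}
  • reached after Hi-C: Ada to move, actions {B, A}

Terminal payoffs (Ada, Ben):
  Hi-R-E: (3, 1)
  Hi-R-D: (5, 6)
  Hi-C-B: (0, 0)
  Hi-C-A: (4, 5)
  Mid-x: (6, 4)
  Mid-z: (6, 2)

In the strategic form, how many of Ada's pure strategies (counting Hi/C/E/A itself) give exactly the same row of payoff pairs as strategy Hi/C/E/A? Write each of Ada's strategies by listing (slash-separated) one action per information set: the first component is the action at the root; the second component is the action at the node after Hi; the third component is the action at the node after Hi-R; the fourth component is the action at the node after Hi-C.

Row for Hi/C/E/A (columns x, z): (4,5) (4,5).
Under Hi/C/E/A, Ada's choice at the node after Hi-R can never be reached regardless of what Ben does, so varying those choices leaves every outcome unchanged.
Holding the reachable choices fixed and varying the unreachable one freely already gives 2 equivalent strategies.
No other strategy reproduces this row, so those 2 are the full class: Hi/C/E/A, Hi/C/D/A.

2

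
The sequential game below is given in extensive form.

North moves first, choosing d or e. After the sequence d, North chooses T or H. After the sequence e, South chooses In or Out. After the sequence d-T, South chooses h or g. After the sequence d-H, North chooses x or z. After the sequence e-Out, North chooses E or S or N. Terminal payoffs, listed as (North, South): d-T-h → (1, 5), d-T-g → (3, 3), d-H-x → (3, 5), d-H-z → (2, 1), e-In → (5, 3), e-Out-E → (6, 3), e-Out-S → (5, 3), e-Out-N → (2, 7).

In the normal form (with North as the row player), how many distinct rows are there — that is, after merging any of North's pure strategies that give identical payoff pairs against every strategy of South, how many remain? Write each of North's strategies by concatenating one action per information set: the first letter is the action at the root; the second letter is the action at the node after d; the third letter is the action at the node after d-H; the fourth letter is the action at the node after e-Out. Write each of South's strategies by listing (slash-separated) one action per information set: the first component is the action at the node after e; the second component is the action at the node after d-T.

North has 24 pure strategies: dTxE, dTxS, dTxN, dTzE, dTzS, dTzN, dHxE, dHxS, dHxN, dHzE, dHzS, dHzN, eTxE, eTxS, eTxN, eTzE, eTzS, eTzN, eHxE, eHxS, eHxN, eHzE, eHzS, eHzN. Columns: In/h, In/g, Out/h, Out/g.
{dTxE, dTxS, dTxN, dTzE, dTzS, dTzN} → row (1,5) (3,3) (1,5) (3,3)
{dHxE, dHxS, dHxN} → row (3,5) (3,5) (3,5) (3,5)
{dHzE, dHzS, dHzN} → row (2,1) (2,1) (2,1) (2,1)
{eTxE, eTzE, eHxE, eHzE} → row (5,3) (5,3) (6,3) (6,3)
{eTxS, eTzS, eHxS, eHzS} → row (5,3) (5,3) (5,3) (5,3)
{eTxN, eTzN, eHxN, eHzN} → row (5,3) (5,3) (2,7) (2,7)
That's 6 distinct rows out of 24 strategies.

6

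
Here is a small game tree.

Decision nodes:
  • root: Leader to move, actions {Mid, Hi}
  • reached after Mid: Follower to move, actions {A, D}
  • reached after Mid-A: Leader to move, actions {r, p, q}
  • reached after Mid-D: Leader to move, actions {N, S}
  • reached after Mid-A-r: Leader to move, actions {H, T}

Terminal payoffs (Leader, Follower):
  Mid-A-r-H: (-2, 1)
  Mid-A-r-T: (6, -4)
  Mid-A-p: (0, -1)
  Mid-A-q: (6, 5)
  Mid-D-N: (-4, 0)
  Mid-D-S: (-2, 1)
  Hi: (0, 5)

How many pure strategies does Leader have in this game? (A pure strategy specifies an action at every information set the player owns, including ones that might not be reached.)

Leader owns the root with actions {Mid, Hi} — two choices.
Leader owns the node after Mid-A with actions {r, p, q} — three choices.
Leader owns the node after Mid-D with actions {N, S} — two choices.
Leader owns the node after Mid-A-r with actions {H, T} — two choices.
A pure strategy fixes one action at each information set independently, so the count is the product 2 × 3 × 2 × 2 = 24.

24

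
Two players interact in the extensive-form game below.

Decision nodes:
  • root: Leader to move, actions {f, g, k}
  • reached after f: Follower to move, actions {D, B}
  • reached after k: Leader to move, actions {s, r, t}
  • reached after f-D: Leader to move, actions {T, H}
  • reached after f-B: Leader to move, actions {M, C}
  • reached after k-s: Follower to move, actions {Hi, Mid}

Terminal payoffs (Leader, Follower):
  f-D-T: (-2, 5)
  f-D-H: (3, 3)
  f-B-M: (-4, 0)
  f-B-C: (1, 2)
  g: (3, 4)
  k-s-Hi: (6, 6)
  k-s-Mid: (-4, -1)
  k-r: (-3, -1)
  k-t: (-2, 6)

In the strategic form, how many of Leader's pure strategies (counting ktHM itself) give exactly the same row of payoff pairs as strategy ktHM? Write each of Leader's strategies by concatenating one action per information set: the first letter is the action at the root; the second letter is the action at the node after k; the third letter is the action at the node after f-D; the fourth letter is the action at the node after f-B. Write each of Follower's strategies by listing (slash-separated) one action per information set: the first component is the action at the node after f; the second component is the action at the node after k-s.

Row for ktHM (columns D/Hi, D/Mid, B/Hi, B/Mid): (-2,6) (-2,6) (-2,6) (-2,6).
Under ktHM, Leader's choice at the node after f-D and at the node after f-B can never be reached regardless of what Follower does, so varying those choices leaves every outcome unchanged.
Holding the reachable choices fixed and varying the unreachable ones freely already gives 2 × 2 = 4 equivalent strategies.
No other strategy reproduces this row, so those 4 are the full class: ktTM, ktTC, ktHM, ktHC.

4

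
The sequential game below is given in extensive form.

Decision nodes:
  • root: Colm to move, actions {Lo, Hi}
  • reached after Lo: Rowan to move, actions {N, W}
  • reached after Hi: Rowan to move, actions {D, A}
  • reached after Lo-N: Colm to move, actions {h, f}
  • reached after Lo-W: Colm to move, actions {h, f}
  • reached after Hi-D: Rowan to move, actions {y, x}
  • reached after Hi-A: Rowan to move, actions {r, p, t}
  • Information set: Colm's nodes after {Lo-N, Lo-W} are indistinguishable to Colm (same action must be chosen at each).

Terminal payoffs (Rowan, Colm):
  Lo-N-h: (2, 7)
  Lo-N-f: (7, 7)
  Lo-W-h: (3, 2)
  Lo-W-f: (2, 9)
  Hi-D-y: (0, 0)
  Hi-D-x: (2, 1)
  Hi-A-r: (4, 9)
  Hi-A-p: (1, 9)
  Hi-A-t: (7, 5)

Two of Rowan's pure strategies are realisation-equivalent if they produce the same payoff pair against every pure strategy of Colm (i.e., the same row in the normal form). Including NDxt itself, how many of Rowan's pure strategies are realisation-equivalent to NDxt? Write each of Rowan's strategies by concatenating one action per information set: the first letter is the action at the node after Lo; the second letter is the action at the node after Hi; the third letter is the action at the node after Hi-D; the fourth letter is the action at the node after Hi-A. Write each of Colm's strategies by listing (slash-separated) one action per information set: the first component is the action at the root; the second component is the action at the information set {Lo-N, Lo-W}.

3

Row for NDxt (columns Lo/h, Lo/f, Hi/h, Hi/f): (2,7) (7,7) (2,1) (2,1).
Under NDxt, Rowan's choice at the node after Hi-A can never be reached regardless of what Colm does, so varying those choices leaves every outcome unchanged.
Holding the reachable choices fixed and varying the unreachable one freely already gives 3 equivalent strategies.
No other strategy reproduces this row, so those 3 are the full class: NDxr, NDxp, NDxt.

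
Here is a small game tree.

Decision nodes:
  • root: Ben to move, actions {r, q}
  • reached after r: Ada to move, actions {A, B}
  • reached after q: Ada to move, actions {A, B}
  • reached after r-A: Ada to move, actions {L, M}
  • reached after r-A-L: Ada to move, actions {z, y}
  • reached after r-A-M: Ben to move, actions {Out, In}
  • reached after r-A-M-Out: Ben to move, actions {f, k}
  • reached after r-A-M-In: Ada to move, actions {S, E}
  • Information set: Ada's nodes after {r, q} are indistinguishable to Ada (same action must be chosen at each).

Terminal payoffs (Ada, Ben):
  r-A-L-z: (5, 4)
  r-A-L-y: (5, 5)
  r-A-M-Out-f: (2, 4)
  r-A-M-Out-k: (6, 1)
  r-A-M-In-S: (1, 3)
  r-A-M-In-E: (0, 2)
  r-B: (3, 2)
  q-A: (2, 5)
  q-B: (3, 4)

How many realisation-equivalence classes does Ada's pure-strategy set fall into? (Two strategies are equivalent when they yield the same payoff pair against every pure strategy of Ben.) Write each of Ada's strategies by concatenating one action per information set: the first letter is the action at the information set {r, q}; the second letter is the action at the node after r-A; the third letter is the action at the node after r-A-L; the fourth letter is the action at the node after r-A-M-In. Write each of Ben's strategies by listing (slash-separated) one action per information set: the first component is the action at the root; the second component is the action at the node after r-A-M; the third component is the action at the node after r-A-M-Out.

5

Ada has 16 pure strategies: ALzS, ALzE, ALyS, ALyE, AMzS, AMzE, AMyS, AMyE, BLzS, BLzE, BLyS, BLyE, BMzS, BMzE, BMyS, BMyE. Columns: r/Out/f, r/Out/k, r/In/f, r/In/k, q/Out/f, q/Out/k, q/In/f, q/In/k.
{ALzS, ALzE} → row (5,4) (5,4) (5,4) (5,4) (2,5) (2,5) (2,5) (2,5)
{ALyS, ALyE} → row (5,5) (5,5) (5,5) (5,5) (2,5) (2,5) (2,5) (2,5)
{AMzS, AMyS} → row (2,4) (6,1) (1,3) (1,3) (2,5) (2,5) (2,5) (2,5)
{AMzE, AMyE} → row (2,4) (6,1) (0,2) (0,2) (2,5) (2,5) (2,5) (2,5)
{BLzS, BLzE, BLyS, BLyE, BMzS, BMzE, BMyS, BMyE} → row (3,2) (3,2) (3,2) (3,2) (3,4) (3,4) (3,4) (3,4)
That's 5 distinct rows out of 16 strategies.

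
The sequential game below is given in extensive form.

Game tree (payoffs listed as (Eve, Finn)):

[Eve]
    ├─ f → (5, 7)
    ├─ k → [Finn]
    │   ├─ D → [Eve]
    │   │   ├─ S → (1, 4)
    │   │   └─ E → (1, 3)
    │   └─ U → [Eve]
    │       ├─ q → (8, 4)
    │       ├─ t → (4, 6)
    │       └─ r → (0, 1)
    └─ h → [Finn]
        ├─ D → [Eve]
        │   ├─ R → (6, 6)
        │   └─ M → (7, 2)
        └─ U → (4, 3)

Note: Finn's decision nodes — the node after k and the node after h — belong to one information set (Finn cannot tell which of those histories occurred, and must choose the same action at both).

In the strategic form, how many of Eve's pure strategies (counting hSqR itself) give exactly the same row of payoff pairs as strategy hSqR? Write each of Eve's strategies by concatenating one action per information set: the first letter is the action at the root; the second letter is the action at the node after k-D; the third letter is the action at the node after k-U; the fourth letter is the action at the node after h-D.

6

Row for hSqR (columns D, U): (6,6) (4,3).
Under hSqR, Eve's choice at the node after k-D and at the node after k-U can never be reached regardless of what Finn does, so varying those choices leaves every outcome unchanged.
Holding the reachable choices fixed and varying the unreachable ones freely already gives 2 × 3 = 6 equivalent strategies.
No other strategy reproduces this row, so those 6 are the full class: hSqR, hStR, hSrR, hEqR, hEtR, hErR.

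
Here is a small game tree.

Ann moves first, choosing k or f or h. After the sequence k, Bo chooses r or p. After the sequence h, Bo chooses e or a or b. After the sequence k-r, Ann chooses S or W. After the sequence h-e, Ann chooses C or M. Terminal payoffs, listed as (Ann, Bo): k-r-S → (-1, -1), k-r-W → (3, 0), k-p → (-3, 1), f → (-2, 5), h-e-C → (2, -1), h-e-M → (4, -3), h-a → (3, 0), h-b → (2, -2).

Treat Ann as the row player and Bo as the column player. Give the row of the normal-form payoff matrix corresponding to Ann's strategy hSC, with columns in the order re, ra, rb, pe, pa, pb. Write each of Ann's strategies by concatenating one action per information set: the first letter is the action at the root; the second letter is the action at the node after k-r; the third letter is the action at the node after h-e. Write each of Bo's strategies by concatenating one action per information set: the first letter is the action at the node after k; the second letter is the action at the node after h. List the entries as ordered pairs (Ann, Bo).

(2,-1) (3,0) (2,-2) (2,-1) (3,0) (2,-2)

vs re: Ann plays h → Bo plays e at [h] → Ann plays C at [h-e] → (2, -1)
vs ra: Ann plays h → Bo plays a at [h] → (3, 0)
vs rb: Ann plays h → Bo plays b at [h] → (2, -2)
vs pe: Ann plays h → Bo plays e at [h] → Ann plays C at [h-e] → (2, -1)
vs pa: Ann plays h → Bo plays a at [h] → (3, 0)
vs pb: Ann plays h → Bo plays b at [h] → (2, -2)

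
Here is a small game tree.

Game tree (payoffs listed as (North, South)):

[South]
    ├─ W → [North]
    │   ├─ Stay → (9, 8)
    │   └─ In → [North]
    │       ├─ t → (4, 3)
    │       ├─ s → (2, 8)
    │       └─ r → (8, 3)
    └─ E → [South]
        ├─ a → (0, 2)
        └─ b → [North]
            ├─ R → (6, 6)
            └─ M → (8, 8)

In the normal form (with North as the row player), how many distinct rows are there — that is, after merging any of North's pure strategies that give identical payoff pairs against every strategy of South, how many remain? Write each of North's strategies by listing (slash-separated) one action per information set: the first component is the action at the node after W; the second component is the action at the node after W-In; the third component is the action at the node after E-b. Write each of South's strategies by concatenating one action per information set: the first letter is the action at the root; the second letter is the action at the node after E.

8

North has 12 pure strategies: Stay/t/R, Stay/t/M, Stay/s/R, Stay/s/M, Stay/r/R, Stay/r/M, In/t/R, In/t/M, In/s/R, In/s/M, In/r/R, In/r/M. Columns: Wa, Wb, Ea, Eb.
{Stay/t/R, Stay/s/R, Stay/r/R} → row (9,8) (9,8) (0,2) (6,6)
{Stay/t/M, Stay/s/M, Stay/r/M} → row (9,8) (9,8) (0,2) (8,8)
{In/t/R} → row (4,3) (4,3) (0,2) (6,6)
{In/t/M} → row (4,3) (4,3) (0,2) (8,8)
{In/s/R} → row (2,8) (2,8) (0,2) (6,6)
{In/s/M} → row (2,8) (2,8) (0,2) (8,8)
{In/r/R} → row (8,3) (8,3) (0,2) (6,6)
{In/r/M} → row (8,3) (8,3) (0,2) (8,8)
That's 8 distinct rows out of 12 strategies.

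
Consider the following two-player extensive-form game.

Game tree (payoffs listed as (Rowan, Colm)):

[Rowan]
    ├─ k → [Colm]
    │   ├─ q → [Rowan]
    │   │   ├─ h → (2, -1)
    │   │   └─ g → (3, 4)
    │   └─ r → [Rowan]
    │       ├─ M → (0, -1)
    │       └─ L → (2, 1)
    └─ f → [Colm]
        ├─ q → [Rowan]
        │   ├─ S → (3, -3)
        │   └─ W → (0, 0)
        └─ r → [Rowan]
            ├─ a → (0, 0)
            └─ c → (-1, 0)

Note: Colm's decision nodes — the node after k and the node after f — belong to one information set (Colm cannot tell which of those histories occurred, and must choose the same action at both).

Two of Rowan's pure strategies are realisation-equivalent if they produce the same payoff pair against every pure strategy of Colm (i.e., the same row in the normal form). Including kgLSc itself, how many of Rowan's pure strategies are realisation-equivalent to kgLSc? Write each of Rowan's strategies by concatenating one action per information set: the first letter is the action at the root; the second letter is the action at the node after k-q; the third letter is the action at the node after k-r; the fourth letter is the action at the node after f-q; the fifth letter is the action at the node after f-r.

Row for kgLSc (columns q, r): (3,4) (2,1).
Under kgLSc, Rowan's choice at the node after f-q and at the node after f-r can never be reached regardless of what Colm does, so varying those choices leaves every outcome unchanged.
Holding the reachable choices fixed and varying the unreachable ones freely already gives 2 × 2 = 4 equivalent strategies.
No other strategy reproduces this row, so those 4 are the full class: kgLSa, kgLSc, kgLWa, kgLWc.

4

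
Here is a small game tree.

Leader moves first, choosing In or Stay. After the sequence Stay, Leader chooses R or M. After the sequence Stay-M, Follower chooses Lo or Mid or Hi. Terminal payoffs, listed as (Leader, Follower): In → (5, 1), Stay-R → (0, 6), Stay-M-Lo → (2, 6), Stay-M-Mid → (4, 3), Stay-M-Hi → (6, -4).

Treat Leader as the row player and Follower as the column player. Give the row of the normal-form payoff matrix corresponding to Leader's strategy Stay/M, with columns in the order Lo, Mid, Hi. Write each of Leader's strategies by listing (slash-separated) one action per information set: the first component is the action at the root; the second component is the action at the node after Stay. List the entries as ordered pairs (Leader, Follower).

vs Lo: Leader plays Stay → Leader plays M at [Stay] → Follower plays Lo at [Stay-M] → (2, 6)
vs Mid: Leader plays Stay → Leader plays M at [Stay] → Follower plays Mid at [Stay-M] → (4, 3)
vs Hi: Leader plays Stay → Leader plays M at [Stay] → Follower plays Hi at [Stay-M] → (6, -4)

(2,6) (4,3) (6,-4)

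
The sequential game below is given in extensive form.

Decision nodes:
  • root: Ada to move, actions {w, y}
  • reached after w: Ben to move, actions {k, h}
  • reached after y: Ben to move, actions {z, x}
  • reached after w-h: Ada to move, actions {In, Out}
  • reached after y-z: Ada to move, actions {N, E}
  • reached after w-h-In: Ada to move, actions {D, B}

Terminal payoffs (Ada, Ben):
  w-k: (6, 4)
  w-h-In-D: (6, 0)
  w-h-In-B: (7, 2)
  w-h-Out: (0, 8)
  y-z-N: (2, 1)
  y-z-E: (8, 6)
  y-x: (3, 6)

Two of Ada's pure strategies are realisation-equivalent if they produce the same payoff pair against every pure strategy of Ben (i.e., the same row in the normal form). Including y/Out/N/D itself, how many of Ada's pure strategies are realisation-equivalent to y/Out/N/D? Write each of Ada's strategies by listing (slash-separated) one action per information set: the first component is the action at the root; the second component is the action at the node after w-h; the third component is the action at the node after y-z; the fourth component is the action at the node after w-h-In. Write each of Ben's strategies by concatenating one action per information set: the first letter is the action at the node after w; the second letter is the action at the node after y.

4

Row for y/Out/N/D (columns kz, kx, hz, hx): (2,1) (3,6) (2,1) (3,6).
Under y/Out/N/D, Ada's choice at the node after w-h and at the node after w-h-In can never be reached regardless of what Ben does, so varying those choices leaves every outcome unchanged.
Holding the reachable choices fixed and varying the unreachable ones freely already gives 2 × 2 = 4 equivalent strategies.
No other strategy reproduces this row, so those 4 are the full class: y/In/N/D, y/In/N/B, y/Out/N/D, y/Out/N/B.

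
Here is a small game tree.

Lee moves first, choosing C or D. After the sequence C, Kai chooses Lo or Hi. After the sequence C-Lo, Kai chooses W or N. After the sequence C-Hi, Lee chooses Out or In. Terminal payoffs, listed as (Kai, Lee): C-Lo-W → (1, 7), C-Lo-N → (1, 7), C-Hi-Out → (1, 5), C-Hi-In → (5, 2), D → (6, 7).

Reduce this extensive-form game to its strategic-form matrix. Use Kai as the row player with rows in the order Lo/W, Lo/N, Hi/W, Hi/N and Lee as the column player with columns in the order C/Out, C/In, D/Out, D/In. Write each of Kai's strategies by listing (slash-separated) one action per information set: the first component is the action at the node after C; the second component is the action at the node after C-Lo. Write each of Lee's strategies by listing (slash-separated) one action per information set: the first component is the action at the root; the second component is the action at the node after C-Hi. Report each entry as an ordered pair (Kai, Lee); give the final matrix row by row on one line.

Lo/W: (1,7) (1,7) (6,7) (6,7) | Lo/N: (1,7) (1,7) (6,7) (6,7) | Hi/W: (1,5) (5,2) (6,7) (6,7) | Hi/N: (1,5) (5,2) (6,7) (6,7)

Row Lo/W: C/Out→(1,7), C/In→(1,7), D/Out→(6,7), D/In→(6,7)
Row Lo/N: C/Out→(1,7), C/In→(1,7), D/Out→(6,7), D/In→(6,7)
Row Hi/W: C/Out→(1,5), C/In→(5,2), D/Out→(6,7), D/In→(6,7)
Row Hi/N: C/Out→(1,5), C/In→(5,2), D/Out→(6,7), D/In→(6,7)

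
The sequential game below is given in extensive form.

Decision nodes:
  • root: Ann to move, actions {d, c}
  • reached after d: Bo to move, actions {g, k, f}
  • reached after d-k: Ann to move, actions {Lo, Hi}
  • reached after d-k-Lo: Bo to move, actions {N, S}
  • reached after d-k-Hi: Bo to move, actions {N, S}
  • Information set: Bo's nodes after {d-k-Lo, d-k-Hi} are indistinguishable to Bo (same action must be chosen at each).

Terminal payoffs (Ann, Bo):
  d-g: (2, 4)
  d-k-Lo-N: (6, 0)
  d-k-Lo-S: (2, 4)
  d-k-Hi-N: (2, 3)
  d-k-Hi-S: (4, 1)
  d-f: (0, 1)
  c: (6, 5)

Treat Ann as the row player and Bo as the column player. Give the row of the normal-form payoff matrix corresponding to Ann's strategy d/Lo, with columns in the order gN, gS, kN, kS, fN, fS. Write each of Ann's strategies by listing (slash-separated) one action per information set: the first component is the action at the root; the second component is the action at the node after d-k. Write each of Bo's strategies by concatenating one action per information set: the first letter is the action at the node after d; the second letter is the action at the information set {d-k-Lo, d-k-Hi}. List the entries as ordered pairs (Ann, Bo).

(2,4) (2,4) (6,0) (2,4) (0,1) (0,1)

vs gN: Ann plays d → Bo plays g at [d] → (2, 4)
vs gS: Ann plays d → Bo plays g at [d] → (2, 4)
vs kN: Ann plays d → Bo plays k at [d] → Ann plays Lo at [d-k] → Bo plays N at [d-k-Lo] → (6, 0)
vs kS: Ann plays d → Bo plays k at [d] → Ann plays Lo at [d-k] → Bo plays S at [d-k-Lo] → (2, 4)
vs fN: Ann plays d → Bo plays f at [d] → (0, 1)
vs fS: Ann plays d → Bo plays f at [d] → (0, 1)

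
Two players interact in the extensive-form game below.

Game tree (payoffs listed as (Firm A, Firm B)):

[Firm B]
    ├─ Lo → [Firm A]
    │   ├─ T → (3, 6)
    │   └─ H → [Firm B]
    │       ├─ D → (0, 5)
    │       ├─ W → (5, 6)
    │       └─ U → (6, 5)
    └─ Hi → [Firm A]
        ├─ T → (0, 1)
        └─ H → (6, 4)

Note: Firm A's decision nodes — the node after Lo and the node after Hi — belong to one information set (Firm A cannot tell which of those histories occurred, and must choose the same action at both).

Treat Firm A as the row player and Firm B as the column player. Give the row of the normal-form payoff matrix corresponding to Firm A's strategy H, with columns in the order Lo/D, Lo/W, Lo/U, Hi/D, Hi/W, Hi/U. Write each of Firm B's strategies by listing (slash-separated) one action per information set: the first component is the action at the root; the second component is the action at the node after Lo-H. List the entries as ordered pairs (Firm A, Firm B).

(0,5) (5,6) (6,5) (6,4) (6,4) (6,4)

vs Lo/D: Firm B plays Lo → Firm A plays H at [Lo] → Firm B plays D at [Lo-H] → (0, 5)
vs Lo/W: Firm B plays Lo → Firm A plays H at [Lo] → Firm B plays W at [Lo-H] → (5, 6)
vs Lo/U: Firm B plays Lo → Firm A plays H at [Lo] → Firm B plays U at [Lo-H] → (6, 5)
vs Hi/D: Firm B plays Hi → Firm A plays H at [Hi] → (6, 4)
vs Hi/W: Firm B plays Hi → Firm A plays H at [Hi] → (6, 4)
vs Hi/U: Firm B plays Hi → Firm A plays H at [Hi] → (6, 4)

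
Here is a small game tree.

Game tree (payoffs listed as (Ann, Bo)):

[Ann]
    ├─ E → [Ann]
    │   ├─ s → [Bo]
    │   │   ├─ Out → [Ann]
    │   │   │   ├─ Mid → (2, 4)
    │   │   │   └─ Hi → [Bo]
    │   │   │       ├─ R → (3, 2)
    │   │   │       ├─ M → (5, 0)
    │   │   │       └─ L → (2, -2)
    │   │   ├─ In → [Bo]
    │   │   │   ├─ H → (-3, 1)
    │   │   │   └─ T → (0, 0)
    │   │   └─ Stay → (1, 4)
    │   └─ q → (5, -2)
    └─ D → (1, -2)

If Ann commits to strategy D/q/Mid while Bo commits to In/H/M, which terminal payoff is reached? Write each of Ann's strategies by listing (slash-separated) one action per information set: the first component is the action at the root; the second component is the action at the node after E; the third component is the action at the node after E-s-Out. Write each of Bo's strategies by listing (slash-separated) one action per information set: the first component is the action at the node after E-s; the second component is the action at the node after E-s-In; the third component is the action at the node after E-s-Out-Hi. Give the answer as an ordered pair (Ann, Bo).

Trace the play path from the root:
  Ann plays D
→ terminal payoff (1, -2).
(Ann's choice at the node after E is never reached on this path, so it doesn't affect the outcome.)

(1, -2)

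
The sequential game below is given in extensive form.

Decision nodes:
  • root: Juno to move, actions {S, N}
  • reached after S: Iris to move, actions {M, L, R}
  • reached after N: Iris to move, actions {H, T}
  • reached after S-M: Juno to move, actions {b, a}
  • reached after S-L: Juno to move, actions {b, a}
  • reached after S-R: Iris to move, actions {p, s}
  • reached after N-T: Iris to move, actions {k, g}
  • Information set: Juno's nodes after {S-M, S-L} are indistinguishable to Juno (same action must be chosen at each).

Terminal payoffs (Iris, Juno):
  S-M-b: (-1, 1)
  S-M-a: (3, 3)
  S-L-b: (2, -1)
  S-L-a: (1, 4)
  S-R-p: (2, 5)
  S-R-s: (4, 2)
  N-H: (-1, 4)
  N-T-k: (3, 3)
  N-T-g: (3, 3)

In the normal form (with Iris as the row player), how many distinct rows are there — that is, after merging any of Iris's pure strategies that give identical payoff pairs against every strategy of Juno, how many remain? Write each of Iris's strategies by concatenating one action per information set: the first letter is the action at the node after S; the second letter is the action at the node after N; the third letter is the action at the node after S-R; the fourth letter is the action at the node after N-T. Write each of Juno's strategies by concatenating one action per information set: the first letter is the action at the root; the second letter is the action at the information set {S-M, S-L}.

8

Iris has 24 pure strategies: MHpk, MHpg, MHsk, MHsg, MTpk, MTpg, MTsk, MTsg, LHpk, LHpg, LHsk, LHsg, LTpk, LTpg, LTsk, LTsg, RHpk, RHpg, RHsk, RHsg, RTpk, RTpg, RTsk, RTsg. Columns: Sb, Sa, Nb, Na.
{MHpk, MHpg, MHsk, MHsg} → row (-1,1) (3,3) (-1,4) (-1,4)
{MTpk, MTpg, MTsk, MTsg} → row (-1,1) (3,3) (3,3) (3,3)
{LHpk, LHpg, LHsk, LHsg} → row (2,-1) (1,4) (-1,4) (-1,4)
{LTpk, LTpg, LTsk, LTsg} → row (2,-1) (1,4) (3,3) (3,3)
{RHpk, RHpg} → row (2,5) (2,5) (-1,4) (-1,4)
{RHsk, RHsg} → row (4,2) (4,2) (-1,4) (-1,4)
{RTpk, RTpg} → row (2,5) (2,5) (3,3) (3,3)
{RTsk, RTsg} → row (4,2) (4,2) (3,3) (3,3)
That's 8 distinct rows out of 24 strategies.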